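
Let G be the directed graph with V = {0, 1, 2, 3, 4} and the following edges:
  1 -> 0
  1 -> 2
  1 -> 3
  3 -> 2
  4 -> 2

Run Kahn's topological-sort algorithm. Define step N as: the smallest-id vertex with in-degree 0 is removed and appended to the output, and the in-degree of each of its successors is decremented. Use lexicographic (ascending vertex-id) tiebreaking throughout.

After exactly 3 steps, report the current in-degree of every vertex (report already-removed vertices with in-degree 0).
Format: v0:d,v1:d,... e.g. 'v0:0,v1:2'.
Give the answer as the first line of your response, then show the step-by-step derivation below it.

v0:0,v1:0,v2:1,v3:0,v4:0

step 1: output 1; order=[1]; indeg=(0,0,2,0,0)
step 2: output 0; order=[1,0]; indeg=(0,0,2,0,0)
step 3: output 3; order=[1,0,3]; indeg=(0,0,1,0,0)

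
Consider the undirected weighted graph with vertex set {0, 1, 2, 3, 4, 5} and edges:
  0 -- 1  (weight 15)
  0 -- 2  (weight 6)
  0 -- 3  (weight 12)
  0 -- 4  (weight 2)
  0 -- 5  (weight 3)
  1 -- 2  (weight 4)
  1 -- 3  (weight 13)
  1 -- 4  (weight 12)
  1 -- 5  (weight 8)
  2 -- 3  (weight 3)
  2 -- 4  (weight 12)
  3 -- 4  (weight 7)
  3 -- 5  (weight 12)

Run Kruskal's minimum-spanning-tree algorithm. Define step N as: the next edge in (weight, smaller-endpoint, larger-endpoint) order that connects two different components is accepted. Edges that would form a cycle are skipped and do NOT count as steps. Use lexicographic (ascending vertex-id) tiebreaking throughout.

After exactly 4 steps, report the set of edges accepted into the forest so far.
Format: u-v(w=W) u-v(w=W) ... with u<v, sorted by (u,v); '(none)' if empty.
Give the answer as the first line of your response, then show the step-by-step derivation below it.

0-4(w=2) 0-5(w=3) 1-2(w=4) 2-3(w=3)

step 1: add edge 0-4 (w=2); MST = {0-4(w=2)}
step 2: add edge 0-5 (w=3); MST = {0-4(w=2) 0-5(w=3)}
step 3: add edge 2-3 (w=3); MST = {0-4(w=2) 0-5(w=3) 2-3(w=3)}
step 4: add edge 1-2 (w=4); MST = {0-4(w=2) 0-5(w=3) 1-2(w=4) 2-3(w=3)}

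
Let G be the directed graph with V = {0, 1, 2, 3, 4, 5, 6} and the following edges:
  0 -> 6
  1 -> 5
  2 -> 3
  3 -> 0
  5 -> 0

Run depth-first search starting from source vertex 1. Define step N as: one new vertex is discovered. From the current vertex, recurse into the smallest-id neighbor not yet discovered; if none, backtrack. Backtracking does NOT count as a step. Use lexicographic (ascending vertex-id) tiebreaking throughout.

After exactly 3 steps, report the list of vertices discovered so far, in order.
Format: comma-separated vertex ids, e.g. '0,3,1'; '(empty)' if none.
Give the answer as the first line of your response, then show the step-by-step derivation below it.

1,5,0

step 1: discover 1; path=1; order=1
step 2: discover 5; path=1>5; order=1,5
step 3: discover 0; path=1>5>0; order=1,5,0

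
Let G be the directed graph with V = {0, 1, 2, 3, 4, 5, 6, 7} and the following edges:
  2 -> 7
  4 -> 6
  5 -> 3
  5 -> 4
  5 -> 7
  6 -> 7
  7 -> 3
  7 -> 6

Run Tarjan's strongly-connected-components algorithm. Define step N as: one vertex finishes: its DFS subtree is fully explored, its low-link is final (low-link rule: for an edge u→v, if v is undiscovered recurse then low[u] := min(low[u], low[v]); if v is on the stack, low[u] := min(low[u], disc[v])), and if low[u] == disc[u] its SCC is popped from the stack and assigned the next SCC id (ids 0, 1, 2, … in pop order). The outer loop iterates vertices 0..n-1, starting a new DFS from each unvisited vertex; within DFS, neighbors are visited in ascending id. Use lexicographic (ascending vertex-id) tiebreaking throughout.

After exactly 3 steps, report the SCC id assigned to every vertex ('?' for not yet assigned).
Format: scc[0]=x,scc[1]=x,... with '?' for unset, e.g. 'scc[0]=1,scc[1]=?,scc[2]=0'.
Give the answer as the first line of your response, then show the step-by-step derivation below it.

scc[0]=0,scc[1]=1,scc[2]=?,scc[3]=2,scc[4]=?,scc[5]=?,scc[6]=?,scc[7]=?

step 1: low=(low[0]=0,low[1]=?,low[2]=?,low[3]=?,low[4]=?,low[5]=?,low[6]=?,low[7]=?); scc=(scc[0]=0,scc[1]=?,scc[2]=?,scc[3]=?,scc[4]=?,scc[5]=?,scc[6]=?,scc[7]=?)
step 2: low=(low[0]=0,low[1]=1,low[2]=?,low[3]=?,low[4]=?,low[5]=?,low[6]=?,low[7]=?); scc=(scc[0]=0,scc[1]=1,scc[2]=?,scc[3]=?,scc[4]=?,scc[5]=?,scc[6]=?,scc[7]=?)
step 3: low=(low[0]=0,low[1]=1,low[2]=2,low[3]=4,low[4]=?,low[5]=?,low[6]=?,low[7]=3); scc=(scc[0]=0,scc[1]=1,scc[2]=?,scc[3]=2,scc[4]=?,scc[5]=?,scc[6]=?,scc[7]=?)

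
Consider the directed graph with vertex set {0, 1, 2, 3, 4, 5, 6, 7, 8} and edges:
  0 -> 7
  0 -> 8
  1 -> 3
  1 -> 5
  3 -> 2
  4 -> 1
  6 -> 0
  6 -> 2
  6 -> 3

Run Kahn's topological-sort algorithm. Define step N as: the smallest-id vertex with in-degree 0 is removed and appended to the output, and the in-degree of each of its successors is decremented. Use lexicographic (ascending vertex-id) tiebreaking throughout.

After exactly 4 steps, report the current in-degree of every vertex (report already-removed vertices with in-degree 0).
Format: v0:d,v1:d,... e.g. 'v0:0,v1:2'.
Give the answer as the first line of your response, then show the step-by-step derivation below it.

v0:0,v1:0,v2:1,v3:0,v4:0,v5:0,v6:0,v7:1,v8:1

step 1: output 4; order=[4]; indeg=(1,0,2,2,0,1,0,1,1)
step 2: output 1; order=[4,1]; indeg=(1,0,2,1,0,0,0,1,1)
step 3: output 5; order=[4,1,5]; indeg=(1,0,2,1,0,0,0,1,1)
step 4: output 6; order=[4,1,5,6]; indeg=(0,0,1,0,0,0,0,1,1)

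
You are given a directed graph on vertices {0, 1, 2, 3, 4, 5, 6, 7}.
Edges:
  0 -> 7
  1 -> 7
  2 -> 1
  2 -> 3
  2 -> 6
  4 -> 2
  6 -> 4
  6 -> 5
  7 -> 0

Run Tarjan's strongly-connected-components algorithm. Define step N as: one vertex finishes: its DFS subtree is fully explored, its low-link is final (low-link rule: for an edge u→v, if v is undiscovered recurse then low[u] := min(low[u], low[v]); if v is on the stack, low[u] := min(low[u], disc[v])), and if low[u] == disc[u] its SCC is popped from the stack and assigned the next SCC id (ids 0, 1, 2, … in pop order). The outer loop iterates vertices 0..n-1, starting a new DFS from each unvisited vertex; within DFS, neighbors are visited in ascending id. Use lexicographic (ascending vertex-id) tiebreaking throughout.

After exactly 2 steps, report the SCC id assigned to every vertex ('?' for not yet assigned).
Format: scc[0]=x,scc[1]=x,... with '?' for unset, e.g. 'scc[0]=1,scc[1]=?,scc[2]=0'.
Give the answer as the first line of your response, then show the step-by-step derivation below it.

scc[0]=0,scc[1]=?,scc[2]=?,scc[3]=?,scc[4]=?,scc[5]=?,scc[6]=?,scc[7]=0

step 1: low=(low[0]=0,low[1]=?,low[2]=?,low[3]=?,low[4]=?,low[5]=?,low[6]=?,low[7]=0); scc=(scc[0]=?,scc[1]=?,scc[2]=?,scc[3]=?,scc[4]=?,scc[5]=?,scc[6]=?,scc[7]=?)
step 2: low=(low[0]=0,low[1]=?,low[2]=?,low[3]=?,low[4]=?,low[5]=?,low[6]=?,low[7]=0); scc=(scc[0]=0,scc[1]=?,scc[2]=?,scc[3]=?,scc[4]=?,scc[5]=?,scc[6]=?,scc[7]=0)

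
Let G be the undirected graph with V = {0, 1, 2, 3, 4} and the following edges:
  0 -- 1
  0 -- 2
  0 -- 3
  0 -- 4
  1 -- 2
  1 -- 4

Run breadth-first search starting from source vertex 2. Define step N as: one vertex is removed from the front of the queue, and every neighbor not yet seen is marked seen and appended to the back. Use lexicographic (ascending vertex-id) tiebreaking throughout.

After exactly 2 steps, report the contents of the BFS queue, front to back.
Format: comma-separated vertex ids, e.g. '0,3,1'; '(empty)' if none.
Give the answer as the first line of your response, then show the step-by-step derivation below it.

1,3,4

step 1: dequeue 2; queue=[0,1]; order=2
step 2: dequeue 0; queue=[1,3,4]; order=2,0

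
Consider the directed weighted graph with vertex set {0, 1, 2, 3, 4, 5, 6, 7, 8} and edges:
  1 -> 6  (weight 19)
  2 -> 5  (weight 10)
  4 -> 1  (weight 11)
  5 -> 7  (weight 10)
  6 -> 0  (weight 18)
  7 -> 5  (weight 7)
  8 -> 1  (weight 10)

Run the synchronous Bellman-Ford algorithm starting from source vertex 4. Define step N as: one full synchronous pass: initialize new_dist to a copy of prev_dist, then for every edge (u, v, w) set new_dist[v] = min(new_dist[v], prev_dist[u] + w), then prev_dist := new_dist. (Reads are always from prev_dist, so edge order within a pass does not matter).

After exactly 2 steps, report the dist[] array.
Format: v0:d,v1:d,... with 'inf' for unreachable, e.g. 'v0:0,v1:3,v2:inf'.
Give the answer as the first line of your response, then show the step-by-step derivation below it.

v0:inf,v1:11,v2:inf,v3:inf,v4:0,v5:inf,v6:30,v7:inf,v8:inf

step 1: dist = v0:inf,v1:11,v2:inf,v3:inf,v4:0,v5:inf,v6:inf,v7:inf,v8:inf
step 2: dist = v0:inf,v1:11,v2:inf,v3:inf,v4:0,v5:inf,v6:30,v7:inf,v8:inf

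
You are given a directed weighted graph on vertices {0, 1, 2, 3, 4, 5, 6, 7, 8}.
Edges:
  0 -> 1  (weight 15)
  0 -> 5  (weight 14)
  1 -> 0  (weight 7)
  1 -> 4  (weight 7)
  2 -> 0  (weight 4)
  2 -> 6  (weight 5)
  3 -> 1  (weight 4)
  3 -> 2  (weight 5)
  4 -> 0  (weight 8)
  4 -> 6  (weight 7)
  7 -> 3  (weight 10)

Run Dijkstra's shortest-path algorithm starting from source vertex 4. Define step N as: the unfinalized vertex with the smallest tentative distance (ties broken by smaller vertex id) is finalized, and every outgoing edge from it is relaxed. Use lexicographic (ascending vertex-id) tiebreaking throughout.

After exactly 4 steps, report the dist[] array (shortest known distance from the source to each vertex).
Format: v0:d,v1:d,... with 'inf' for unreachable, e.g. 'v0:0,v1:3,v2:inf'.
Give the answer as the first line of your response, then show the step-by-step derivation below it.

v0:8,v1:23,v2:inf,v3:inf,v4:0,v5:22,v6:7,v7:inf,v8:inf

step 1: dist = v0:8,v1:inf,v2:inf,v3:inf,v4:0,v5:inf,v6:7,v7:inf,v8:inf
step 2: dist = v0:8,v1:inf,v2:inf,v3:inf,v4:0,v5:inf,v6:7,v7:inf,v8:inf
step 3: dist = v0:8,v1:23,v2:inf,v3:inf,v4:0,v5:22,v6:7,v7:inf,v8:inf
step 4: dist = v0:8,v1:23,v2:inf,v3:inf,v4:0,v5:22,v6:7,v7:inf,v8:inf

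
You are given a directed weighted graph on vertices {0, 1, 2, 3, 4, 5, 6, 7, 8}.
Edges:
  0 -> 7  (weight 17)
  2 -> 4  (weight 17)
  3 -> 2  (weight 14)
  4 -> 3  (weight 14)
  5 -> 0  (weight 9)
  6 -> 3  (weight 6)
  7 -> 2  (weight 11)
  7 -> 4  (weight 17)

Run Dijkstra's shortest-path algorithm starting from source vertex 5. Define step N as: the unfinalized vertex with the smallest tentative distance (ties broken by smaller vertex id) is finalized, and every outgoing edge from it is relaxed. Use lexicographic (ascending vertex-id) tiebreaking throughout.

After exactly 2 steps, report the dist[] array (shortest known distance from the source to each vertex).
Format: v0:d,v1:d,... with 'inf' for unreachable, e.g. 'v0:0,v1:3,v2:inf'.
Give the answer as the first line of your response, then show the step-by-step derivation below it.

v0:9,v1:inf,v2:inf,v3:inf,v4:inf,v5:0,v6:inf,v7:26,v8:inf

step 1: dist = v0:9,v1:inf,v2:inf,v3:inf,v4:inf,v5:0,v6:inf,v7:inf,v8:inf
step 2: dist = v0:9,v1:inf,v2:inf,v3:inf,v4:inf,v5:0,v6:inf,v7:26,v8:inf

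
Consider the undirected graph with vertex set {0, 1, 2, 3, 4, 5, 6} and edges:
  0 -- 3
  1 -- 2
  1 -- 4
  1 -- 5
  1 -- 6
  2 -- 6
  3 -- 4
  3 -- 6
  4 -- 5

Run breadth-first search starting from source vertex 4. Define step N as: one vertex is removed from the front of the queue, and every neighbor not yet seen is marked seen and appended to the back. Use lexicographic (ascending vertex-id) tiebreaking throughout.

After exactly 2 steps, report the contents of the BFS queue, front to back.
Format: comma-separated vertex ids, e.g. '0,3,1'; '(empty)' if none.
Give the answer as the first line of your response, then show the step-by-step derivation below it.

3,5,2,6

step 1: dequeue 4; queue=[1,3,5]; order=4
step 2: dequeue 1; queue=[3,5,2,6]; order=4,1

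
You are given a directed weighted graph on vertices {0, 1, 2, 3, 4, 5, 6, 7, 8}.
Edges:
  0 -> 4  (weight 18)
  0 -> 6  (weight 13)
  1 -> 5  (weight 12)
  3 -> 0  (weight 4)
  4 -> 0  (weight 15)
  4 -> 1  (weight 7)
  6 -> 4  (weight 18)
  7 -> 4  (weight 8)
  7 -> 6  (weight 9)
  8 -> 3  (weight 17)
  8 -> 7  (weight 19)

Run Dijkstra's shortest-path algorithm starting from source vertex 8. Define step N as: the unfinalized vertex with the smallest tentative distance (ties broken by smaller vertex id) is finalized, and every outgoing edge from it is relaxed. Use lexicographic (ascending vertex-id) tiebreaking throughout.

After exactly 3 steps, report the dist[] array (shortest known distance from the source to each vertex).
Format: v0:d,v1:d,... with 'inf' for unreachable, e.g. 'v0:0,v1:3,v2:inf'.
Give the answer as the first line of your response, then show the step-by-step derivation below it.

v0:21,v1:inf,v2:inf,v3:17,v4:27,v5:inf,v6:28,v7:19,v8:0

step 1: dist = v0:inf,v1:inf,v2:inf,v3:17,v4:inf,v5:inf,v6:inf,v7:19,v8:0
step 2: dist = v0:21,v1:inf,v2:inf,v3:17,v4:inf,v5:inf,v6:inf,v7:19,v8:0
step 3: dist = v0:21,v1:inf,v2:inf,v3:17,v4:27,v5:inf,v6:28,v7:19,v8:0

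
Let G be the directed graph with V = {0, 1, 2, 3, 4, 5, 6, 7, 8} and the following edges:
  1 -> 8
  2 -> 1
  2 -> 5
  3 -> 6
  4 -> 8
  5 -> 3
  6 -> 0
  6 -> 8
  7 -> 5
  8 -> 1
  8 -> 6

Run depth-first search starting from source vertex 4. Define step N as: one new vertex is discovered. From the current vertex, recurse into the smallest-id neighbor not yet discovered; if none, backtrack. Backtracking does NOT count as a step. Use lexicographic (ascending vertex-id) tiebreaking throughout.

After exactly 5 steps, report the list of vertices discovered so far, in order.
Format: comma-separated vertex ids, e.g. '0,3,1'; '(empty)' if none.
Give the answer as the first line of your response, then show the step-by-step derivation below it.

4,8,1,6,0

step 1: discover 4; path=4; order=4
step 2: discover 8; path=4>8; order=4,8
step 3: discover 1; path=4>8>1; order=4,8,1
step 4: discover 6; path=4>8>6; order=4,8,1,6
step 5: discover 0; path=4>8>6>0; order=4,8,1,6,0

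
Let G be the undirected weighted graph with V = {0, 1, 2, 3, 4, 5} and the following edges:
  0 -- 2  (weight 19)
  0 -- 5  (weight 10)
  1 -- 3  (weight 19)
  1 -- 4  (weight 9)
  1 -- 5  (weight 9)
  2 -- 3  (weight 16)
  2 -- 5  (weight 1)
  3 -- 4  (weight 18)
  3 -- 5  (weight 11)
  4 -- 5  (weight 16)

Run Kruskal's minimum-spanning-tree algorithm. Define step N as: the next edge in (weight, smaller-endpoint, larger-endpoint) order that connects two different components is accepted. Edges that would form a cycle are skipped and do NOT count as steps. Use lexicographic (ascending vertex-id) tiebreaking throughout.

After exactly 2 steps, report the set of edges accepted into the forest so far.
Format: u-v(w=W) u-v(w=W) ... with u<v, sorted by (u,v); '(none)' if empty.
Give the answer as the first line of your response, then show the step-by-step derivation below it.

1-4(w=9) 2-5(w=1)

step 1: add edge 2-5 (w=1); MST = {2-5(w=1)}
step 2: add edge 1-4 (w=9); MST = {1-4(w=9) 2-5(w=1)}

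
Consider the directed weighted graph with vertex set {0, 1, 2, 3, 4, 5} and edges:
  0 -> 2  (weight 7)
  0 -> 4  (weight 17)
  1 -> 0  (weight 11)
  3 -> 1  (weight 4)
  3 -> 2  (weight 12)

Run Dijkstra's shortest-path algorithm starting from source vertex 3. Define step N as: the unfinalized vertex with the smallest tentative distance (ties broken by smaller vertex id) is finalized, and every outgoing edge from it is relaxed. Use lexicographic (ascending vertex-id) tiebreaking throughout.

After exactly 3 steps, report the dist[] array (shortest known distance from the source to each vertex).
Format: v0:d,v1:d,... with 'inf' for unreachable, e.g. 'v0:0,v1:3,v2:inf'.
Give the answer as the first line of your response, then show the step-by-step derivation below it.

v0:15,v1:4,v2:12,v3:0,v4:inf,v5:inf

step 1: dist = v0:inf,v1:4,v2:12,v3:0,v4:inf,v5:inf
step 2: dist = v0:15,v1:4,v2:12,v3:0,v4:inf,v5:inf
step 3: dist = v0:15,v1:4,v2:12,v3:0,v4:inf,v5:inf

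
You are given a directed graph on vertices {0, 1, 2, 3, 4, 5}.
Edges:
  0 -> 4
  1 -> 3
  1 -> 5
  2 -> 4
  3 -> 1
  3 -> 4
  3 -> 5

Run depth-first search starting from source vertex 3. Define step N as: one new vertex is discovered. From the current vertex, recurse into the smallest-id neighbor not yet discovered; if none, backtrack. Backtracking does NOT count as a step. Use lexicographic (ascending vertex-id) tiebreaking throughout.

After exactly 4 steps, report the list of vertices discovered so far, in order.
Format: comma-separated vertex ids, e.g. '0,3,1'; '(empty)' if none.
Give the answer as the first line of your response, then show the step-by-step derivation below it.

3,1,5,4

step 1: discover 3; path=3; order=3
step 2: discover 1; path=3>1; order=3,1
step 3: discover 5; path=3>1>5; order=3,1,5
step 4: discover 4; path=3>4; order=3,1,5,4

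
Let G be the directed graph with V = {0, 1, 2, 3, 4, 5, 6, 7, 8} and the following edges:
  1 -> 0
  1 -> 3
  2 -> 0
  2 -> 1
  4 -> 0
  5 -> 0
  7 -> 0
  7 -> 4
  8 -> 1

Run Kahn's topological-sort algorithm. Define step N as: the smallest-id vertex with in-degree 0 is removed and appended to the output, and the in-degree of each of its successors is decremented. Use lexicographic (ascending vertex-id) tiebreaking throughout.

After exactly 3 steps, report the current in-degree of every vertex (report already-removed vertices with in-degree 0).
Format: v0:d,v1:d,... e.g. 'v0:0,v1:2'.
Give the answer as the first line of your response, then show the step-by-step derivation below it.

v0:3,v1:1,v2:0,v3:1,v4:1,v5:0,v6:0,v7:0,v8:0

step 1: output 2; order=[2]; indeg=(4,1,0,1,1,0,0,0,0)
step 2: output 5; order=[2,5]; indeg=(3,1,0,1,1,0,0,0,0)
step 3: output 6; order=[2,5,6]; indeg=(3,1,0,1,1,0,0,0,0)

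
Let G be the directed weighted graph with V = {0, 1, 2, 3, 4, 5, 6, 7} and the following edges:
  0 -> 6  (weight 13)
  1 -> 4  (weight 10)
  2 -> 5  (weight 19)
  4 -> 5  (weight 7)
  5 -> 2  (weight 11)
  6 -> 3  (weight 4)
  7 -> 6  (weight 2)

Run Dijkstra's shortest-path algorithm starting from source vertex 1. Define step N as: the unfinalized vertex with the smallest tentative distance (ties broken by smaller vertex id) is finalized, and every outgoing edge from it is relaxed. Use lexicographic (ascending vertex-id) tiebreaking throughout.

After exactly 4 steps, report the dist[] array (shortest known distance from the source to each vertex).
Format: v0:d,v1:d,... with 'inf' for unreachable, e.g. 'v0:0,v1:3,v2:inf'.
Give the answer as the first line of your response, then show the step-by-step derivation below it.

v0:inf,v1:0,v2:28,v3:inf,v4:10,v5:17,v6:inf,v7:inf

step 1: dist = v0:inf,v1:0,v2:inf,v3:inf,v4:10,v5:inf,v6:inf,v7:inf
step 2: dist = v0:inf,v1:0,v2:inf,v3:inf,v4:10,v5:17,v6:inf,v7:inf
step 3: dist = v0:inf,v1:0,v2:28,v3:inf,v4:10,v5:17,v6:inf,v7:inf
step 4: dist = v0:inf,v1:0,v2:28,v3:inf,v4:10,v5:17,v6:inf,v7:inf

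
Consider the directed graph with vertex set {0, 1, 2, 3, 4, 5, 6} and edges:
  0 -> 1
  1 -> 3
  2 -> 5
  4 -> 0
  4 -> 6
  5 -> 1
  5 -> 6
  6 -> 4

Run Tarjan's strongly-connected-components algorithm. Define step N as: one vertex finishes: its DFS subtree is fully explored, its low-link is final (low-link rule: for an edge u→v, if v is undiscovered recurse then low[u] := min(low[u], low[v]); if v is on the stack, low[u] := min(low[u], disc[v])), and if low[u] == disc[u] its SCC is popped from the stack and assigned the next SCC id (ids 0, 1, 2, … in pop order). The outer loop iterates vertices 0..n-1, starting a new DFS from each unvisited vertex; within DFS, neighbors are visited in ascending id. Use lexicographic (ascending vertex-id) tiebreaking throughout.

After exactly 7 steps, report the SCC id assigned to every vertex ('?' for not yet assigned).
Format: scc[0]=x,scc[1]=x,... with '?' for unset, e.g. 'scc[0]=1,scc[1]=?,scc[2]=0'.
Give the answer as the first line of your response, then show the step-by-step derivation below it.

scc[0]=2,scc[1]=1,scc[2]=5,scc[3]=0,scc[4]=3,scc[5]=4,scc[6]=3

step 1: low=(low[0]=0,low[1]=1,low[2]=?,low[3]=2,low[4]=?,low[5]=?,low[6]=?); scc=(scc[0]=?,scc[1]=?,scc[2]=?,scc[3]=0,scc[4]=?,scc[5]=?,scc[6]=?)
step 2: low=(low[0]=0,low[1]=1,low[2]=?,low[3]=2,low[4]=?,low[5]=?,low[6]=?); scc=(scc[0]=?,scc[1]=1,scc[2]=?,scc[3]=0,scc[4]=?,scc[5]=?,scc[6]=?)
step 3: low=(low[0]=0,low[1]=1,low[2]=?,low[3]=2,low[4]=?,low[5]=?,low[6]=?); scc=(scc[0]=2,scc[1]=1,scc[2]=?,scc[3]=0,scc[4]=?,scc[5]=?,scc[6]=?)
step 4: low=(low[0]=0,low[1]=1,low[2]=3,low[3]=2,low[4]=5,low[5]=4,low[6]=5); scc=(scc[0]=2,scc[1]=1,scc[2]=?,scc[3]=0,scc[4]=?,scc[5]=?,scc[6]=?)
step 5: low=(low[0]=0,low[1]=1,low[2]=3,low[3]=2,low[4]=5,low[5]=4,low[6]=5); scc=(scc[0]=2,scc[1]=1,scc[2]=?,scc[3]=0,scc[4]=3,scc[5]=?,scc[6]=3)
step 6: low=(low[0]=0,low[1]=1,low[2]=3,low[3]=2,low[4]=5,low[5]=4,low[6]=5); scc=(scc[0]=2,scc[1]=1,scc[2]=?,scc[3]=0,scc[4]=3,scc[5]=4,scc[6]=3)
step 7: low=(low[0]=0,low[1]=1,low[2]=3,low[3]=2,low[4]=5,low[5]=4,low[6]=5); scc=(scc[0]=2,scc[1]=1,scc[2]=5,scc[3]=0,scc[4]=3,scc[5]=4,scc[6]=3)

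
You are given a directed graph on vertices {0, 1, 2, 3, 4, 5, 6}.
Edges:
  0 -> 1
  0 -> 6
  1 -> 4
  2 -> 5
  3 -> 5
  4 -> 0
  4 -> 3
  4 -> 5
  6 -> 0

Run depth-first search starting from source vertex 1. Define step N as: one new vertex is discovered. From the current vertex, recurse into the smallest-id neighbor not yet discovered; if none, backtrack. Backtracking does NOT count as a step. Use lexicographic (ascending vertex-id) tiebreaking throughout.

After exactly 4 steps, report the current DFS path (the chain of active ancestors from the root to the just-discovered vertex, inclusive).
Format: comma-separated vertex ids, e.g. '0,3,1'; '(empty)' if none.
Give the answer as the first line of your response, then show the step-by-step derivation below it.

1,4,0,6

step 1: discover 1; path=1; order=1
step 2: discover 4; path=1>4; order=1,4
step 3: discover 0; path=1>4>0; order=1,4,0
step 4: discover 6; path=1>4>0>6; order=1,4,0,6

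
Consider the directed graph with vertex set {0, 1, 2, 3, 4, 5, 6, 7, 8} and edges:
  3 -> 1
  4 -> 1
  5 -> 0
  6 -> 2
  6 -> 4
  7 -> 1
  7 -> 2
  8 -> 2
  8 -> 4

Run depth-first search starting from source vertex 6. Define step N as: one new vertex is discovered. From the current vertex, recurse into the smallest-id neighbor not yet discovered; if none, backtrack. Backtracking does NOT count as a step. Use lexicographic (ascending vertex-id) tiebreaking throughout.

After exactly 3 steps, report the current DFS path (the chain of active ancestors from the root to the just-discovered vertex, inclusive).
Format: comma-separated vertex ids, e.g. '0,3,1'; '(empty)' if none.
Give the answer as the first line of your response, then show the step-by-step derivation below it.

6,4

step 1: discover 6; path=6; order=6
step 2: discover 2; path=6>2; order=6,2
step 3: discover 4; path=6>4; order=6,2,4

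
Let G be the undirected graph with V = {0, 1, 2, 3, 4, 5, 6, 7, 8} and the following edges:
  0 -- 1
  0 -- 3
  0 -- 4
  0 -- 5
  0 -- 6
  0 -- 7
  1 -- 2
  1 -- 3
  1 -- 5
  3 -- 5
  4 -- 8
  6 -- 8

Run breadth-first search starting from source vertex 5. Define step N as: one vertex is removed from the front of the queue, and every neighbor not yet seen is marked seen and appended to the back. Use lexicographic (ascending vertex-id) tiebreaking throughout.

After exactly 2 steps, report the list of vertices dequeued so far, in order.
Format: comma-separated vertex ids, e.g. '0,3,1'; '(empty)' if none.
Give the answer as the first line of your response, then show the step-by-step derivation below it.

5,0

step 1: dequeue 5; queue=[0,1,3]; order=5
step 2: dequeue 0; queue=[1,3,4,6,7]; order=5,0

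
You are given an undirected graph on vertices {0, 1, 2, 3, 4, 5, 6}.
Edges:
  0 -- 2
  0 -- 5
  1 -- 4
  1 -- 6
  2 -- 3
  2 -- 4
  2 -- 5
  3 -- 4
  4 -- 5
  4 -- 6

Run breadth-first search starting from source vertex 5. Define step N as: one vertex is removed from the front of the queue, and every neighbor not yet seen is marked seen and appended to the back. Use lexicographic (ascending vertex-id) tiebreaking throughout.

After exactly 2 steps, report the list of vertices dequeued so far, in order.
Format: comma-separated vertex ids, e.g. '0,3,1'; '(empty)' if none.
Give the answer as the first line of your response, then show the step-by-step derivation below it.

5,0

step 1: dequeue 5; queue=[0,2,4]; order=5
step 2: dequeue 0; queue=[2,4]; order=5,0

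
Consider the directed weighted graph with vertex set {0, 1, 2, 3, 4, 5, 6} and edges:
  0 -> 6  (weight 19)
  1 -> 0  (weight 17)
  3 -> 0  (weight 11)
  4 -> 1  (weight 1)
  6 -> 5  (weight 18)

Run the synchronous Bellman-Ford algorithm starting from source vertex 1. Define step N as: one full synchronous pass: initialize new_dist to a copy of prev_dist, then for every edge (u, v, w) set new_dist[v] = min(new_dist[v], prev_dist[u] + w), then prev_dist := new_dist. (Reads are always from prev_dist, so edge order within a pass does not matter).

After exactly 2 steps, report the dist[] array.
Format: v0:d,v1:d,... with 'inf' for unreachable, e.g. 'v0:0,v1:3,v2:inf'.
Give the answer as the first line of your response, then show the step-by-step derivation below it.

v0:17,v1:0,v2:inf,v3:inf,v4:inf,v5:inf,v6:36

step 1: dist = v0:17,v1:0,v2:inf,v3:inf,v4:inf,v5:inf,v6:inf
step 2: dist = v0:17,v1:0,v2:inf,v3:inf,v4:inf,v5:inf,v6:36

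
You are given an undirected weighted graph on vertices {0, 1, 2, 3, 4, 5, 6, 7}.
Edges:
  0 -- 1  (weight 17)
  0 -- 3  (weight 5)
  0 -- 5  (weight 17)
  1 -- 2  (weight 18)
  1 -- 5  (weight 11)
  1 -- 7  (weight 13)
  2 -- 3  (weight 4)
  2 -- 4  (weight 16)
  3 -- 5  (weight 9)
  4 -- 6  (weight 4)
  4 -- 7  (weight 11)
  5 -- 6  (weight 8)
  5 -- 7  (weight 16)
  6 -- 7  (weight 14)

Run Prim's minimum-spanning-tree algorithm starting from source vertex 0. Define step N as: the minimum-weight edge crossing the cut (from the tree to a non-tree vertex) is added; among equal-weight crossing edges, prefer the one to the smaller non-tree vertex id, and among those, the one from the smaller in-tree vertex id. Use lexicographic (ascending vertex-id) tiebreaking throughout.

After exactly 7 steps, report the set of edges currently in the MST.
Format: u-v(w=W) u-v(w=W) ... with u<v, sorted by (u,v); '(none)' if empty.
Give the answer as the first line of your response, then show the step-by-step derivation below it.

0-3(w=5) 1-5(w=11) 2-3(w=4) 3-5(w=9) 4-6(w=4) 4-7(w=11) 5-6(w=8)

step 1: add edge 0-3 (w=5); MST = {0-3(w=5)}
step 2: add edge 2-3 (w=4); MST = {0-3(w=5) 2-3(w=4)}
step 3: add edge 3-5 (w=9); MST = {0-3(w=5) 2-3(w=4) 3-5(w=9)}
step 4: add edge 5-6 (w=8); MST = {0-3(w=5) 2-3(w=4) 3-5(w=9) 5-6(w=8)}
step 5: add edge 4-6 (w=4); MST = {0-3(w=5) 2-3(w=4) 3-5(w=9) 4-6(w=4) 5-6(w=8)}
step 6: add edge 1-5 (w=11); MST = {0-3(w=5) 1-5(w=11) 2-3(w=4) 3-5(w=9) 4-6(w=4) 5-6(w=8)}
step 7: add edge 4-7 (w=11); MST = {0-3(w=5) 1-5(w=11) 2-3(w=4) 3-5(w=9) 4-6(w=4) 4-7(w=11) 5-6(w=8)}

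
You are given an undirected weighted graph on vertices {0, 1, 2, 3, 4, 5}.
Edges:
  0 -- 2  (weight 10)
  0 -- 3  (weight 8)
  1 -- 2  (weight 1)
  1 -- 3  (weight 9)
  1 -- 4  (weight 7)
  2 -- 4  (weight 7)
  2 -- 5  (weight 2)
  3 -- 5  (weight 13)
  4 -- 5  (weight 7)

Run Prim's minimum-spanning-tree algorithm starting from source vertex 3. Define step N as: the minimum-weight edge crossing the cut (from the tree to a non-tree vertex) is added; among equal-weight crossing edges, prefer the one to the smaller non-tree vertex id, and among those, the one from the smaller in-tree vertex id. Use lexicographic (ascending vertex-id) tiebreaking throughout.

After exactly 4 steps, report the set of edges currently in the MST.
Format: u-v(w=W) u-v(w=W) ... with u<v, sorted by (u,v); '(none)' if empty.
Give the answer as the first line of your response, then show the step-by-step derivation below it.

0-3(w=8) 1-2(w=1) 1-3(w=9) 2-5(w=2)

step 1: add edge 0-3 (w=8); MST = {0-3(w=8)}
step 2: add edge 1-3 (w=9); MST = {0-3(w=8) 1-3(w=9)}
step 3: add edge 1-2 (w=1); MST = {0-3(w=8) 1-2(w=1) 1-3(w=9)}
step 4: add edge 2-5 (w=2); MST = {0-3(w=8) 1-2(w=1) 1-3(w=9) 2-5(w=2)}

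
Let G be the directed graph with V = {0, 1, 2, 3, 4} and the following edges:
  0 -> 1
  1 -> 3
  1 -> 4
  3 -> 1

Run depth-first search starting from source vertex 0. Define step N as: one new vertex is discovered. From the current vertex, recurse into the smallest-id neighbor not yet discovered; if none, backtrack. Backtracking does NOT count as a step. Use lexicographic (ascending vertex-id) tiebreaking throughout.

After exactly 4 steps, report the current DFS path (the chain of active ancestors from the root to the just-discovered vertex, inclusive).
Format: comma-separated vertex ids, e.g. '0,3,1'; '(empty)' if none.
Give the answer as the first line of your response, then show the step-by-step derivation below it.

0,1,4

step 1: discover 0; path=0; order=0
step 2: discover 1; path=0>1; order=0,1
step 3: discover 3; path=0>1>3; order=0,1,3
step 4: discover 4; path=0>1>4; order=0,1,3,4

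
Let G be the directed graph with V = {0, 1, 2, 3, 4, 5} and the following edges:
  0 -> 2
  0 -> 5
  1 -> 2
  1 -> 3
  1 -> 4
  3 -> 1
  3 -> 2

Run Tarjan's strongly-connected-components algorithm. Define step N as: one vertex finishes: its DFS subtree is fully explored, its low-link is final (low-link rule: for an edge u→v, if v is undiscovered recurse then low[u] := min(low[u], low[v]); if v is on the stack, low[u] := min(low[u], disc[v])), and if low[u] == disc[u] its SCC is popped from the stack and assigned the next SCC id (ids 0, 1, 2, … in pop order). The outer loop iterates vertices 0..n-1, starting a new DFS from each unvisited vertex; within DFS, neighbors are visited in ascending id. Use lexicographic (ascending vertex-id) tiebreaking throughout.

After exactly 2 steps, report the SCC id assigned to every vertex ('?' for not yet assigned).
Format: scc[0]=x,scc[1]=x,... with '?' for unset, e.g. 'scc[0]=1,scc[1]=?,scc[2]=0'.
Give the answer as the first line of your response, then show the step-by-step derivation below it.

scc[0]=?,scc[1]=?,scc[2]=0,scc[3]=?,scc[4]=?,scc[5]=1

step 1: low=(low[0]=0,low[1]=?,low[2]=1,low[3]=?,low[4]=?,low[5]=?); scc=(scc[0]=?,scc[1]=?,scc[2]=0,scc[3]=?,scc[4]=?,scc[5]=?)
step 2: low=(low[0]=0,low[1]=?,low[2]=1,low[3]=?,low[4]=?,low[5]=2); scc=(scc[0]=?,scc[1]=?,scc[2]=0,scc[3]=?,scc[4]=?,scc[5]=1)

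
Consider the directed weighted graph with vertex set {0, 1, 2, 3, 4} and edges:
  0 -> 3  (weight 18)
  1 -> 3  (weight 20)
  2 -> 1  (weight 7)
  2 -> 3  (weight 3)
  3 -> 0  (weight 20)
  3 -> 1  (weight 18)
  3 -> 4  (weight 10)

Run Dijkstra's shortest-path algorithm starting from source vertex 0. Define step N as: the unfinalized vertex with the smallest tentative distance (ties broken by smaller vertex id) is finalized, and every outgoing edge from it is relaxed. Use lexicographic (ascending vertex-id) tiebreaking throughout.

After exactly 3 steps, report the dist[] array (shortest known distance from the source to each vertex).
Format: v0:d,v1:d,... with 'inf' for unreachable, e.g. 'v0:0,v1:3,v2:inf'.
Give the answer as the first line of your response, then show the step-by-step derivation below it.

v0:0,v1:36,v2:inf,v3:18,v4:28

step 1: dist = v0:0,v1:inf,v2:inf,v3:18,v4:inf
step 2: dist = v0:0,v1:36,v2:inf,v3:18,v4:28
step 3: dist = v0:0,v1:36,v2:inf,v3:18,v4:28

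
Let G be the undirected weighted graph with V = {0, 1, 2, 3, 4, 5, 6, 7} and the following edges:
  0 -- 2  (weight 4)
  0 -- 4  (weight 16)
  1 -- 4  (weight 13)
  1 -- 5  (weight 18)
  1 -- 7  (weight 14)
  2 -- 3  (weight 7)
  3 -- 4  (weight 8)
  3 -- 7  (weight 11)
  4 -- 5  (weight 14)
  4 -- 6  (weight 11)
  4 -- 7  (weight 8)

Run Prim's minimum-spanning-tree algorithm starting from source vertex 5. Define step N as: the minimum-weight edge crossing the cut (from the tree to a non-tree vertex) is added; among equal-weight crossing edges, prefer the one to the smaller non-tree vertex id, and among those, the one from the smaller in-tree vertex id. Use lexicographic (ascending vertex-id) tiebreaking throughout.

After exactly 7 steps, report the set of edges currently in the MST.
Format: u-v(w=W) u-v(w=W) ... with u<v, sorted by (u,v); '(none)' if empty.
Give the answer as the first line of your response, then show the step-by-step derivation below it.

0-2(w=4) 1-4(w=13) 2-3(w=7) 3-4(w=8) 4-5(w=14) 4-6(w=11) 4-7(w=8)

step 1: add edge 4-5 (w=14); MST = {4-5(w=14)}
step 2: add edge 3-4 (w=8); MST = {3-4(w=8) 4-5(w=14)}
step 3: add edge 2-3 (w=7); MST = {2-3(w=7) 3-4(w=8) 4-5(w=14)}
step 4: add edge 0-2 (w=4); MST = {0-2(w=4) 2-3(w=7) 3-4(w=8) 4-5(w=14)}
step 5: add edge 4-7 (w=8); MST = {0-2(w=4) 2-3(w=7) 3-4(w=8) 4-5(w=14) 4-7(w=8)}
step 6: add edge 4-6 (w=11); MST = {0-2(w=4) 2-3(w=7) 3-4(w=8) 4-5(w=14) 4-6(w=11) 4-7(w=8)}
step 7: add edge 1-4 (w=13); MST = {0-2(w=4) 1-4(w=13) 2-3(w=7) 3-4(w=8) 4-5(w=14) 4-6(w=11) 4-7(w=8)}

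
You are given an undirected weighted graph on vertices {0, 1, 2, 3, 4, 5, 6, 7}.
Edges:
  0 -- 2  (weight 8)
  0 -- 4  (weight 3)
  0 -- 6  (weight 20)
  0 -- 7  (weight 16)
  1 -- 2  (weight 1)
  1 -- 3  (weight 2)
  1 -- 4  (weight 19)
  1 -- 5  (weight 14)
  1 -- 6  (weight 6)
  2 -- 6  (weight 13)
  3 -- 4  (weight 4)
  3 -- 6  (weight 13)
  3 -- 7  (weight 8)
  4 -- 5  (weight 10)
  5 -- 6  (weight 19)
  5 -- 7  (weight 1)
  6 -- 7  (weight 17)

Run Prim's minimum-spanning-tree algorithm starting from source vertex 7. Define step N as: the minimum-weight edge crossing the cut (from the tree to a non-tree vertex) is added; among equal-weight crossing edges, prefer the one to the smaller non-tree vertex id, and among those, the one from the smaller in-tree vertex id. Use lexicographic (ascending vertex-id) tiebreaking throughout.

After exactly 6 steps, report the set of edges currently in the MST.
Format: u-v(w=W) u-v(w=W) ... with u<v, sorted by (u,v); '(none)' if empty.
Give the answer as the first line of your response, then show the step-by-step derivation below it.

0-4(w=3) 1-2(w=1) 1-3(w=2) 3-4(w=4) 3-7(w=8) 5-7(w=1)

step 1: add edge 5-7 (w=1); MST = {5-7(w=1)}
step 2: add edge 3-7 (w=8); MST = {3-7(w=8) 5-7(w=1)}
step 3: add edge 1-3 (w=2); MST = {1-3(w=2) 3-7(w=8) 5-7(w=1)}
step 4: add edge 1-2 (w=1); MST = {1-2(w=1) 1-3(w=2) 3-7(w=8) 5-7(w=1)}
step 5: add edge 3-4 (w=4); MST = {1-2(w=1) 1-3(w=2) 3-4(w=4) 3-7(w=8) 5-7(w=1)}
step 6: add edge 0-4 (w=3); MST = {0-4(w=3) 1-2(w=1) 1-3(w=2) 3-4(w=4) 3-7(w=8) 5-7(w=1)}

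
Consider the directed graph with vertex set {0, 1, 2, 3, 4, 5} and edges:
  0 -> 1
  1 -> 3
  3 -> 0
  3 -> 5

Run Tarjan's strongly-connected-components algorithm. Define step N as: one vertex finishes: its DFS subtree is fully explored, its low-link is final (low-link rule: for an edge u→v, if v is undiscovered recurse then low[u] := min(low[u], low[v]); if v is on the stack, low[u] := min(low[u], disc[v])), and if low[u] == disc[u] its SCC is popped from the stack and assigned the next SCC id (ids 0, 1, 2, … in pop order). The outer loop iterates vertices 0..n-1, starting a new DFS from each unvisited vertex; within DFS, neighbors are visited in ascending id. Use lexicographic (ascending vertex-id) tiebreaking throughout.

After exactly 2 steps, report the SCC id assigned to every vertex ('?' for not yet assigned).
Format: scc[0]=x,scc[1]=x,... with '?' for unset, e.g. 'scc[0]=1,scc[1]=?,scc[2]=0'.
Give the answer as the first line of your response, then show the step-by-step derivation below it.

scc[0]=?,scc[1]=?,scc[2]=?,scc[3]=?,scc[4]=?,scc[5]=0

step 1: low=(low[0]=0,low[1]=1,low[2]=?,low[3]=0,low[4]=?,low[5]=3); scc=(scc[0]=?,scc[1]=?,scc[2]=?,scc[3]=?,scc[4]=?,scc[5]=0)
step 2: low=(low[0]=0,low[1]=1,low[2]=?,low[3]=0,low[4]=?,low[5]=3); scc=(scc[0]=?,scc[1]=?,scc[2]=?,scc[3]=?,scc[4]=?,scc[5]=0)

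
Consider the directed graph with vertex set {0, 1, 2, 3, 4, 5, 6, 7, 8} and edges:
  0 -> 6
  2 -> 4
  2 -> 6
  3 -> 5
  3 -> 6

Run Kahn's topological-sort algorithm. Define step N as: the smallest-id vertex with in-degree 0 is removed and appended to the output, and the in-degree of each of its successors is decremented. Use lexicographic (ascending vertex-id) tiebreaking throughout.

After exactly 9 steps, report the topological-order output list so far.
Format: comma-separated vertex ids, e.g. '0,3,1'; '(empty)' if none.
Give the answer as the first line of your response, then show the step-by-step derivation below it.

0,1,2,3,4,5,6,7,8

step 1: output 0; order=[0]; indeg=(0,0,0,0,1,1,2,0,0)
step 2: output 1; order=[0,1]; indeg=(0,0,0,0,1,1,2,0,0)
step 3: output 2; order=[0,1,2]; indeg=(0,0,0,0,0,1,1,0,0)
step 4: output 3; order=[0,1,2,3]; indeg=(0,0,0,0,0,0,0,0,0)
step 5: output 4; order=[0,1,2,3,4]; indeg=(0,0,0,0,0,0,0,0,0)
step 6: output 5; order=[0,1,2,3,4,5]; indeg=(0,0,0,0,0,0,0,0,0)
step 7: output 6; order=[0,1,2,3,4,5,6]; indeg=(0,0,0,0,0,0,0,0,0)
step 8: output 7; order=[0,1,2,3,4,5,6,7]; indeg=(0,0,0,0,0,0,0,0,0)
step 9: output 8; order=[0,1,2,3,4,5,6,7,8]; indeg=(0,0,0,0,0,0,0,0,0)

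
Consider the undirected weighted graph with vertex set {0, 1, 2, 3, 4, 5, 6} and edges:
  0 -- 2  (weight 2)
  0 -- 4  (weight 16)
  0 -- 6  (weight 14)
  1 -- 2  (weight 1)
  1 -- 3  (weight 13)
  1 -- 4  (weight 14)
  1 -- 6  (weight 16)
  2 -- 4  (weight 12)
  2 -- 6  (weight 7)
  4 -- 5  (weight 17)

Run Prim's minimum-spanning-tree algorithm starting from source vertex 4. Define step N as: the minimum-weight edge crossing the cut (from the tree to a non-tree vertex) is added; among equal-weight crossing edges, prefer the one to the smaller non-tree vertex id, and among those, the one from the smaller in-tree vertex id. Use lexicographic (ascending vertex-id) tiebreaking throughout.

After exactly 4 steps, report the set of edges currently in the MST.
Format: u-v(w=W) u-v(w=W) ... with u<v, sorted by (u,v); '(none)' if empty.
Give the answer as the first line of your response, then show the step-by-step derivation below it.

0-2(w=2) 1-2(w=1) 2-4(w=12) 2-6(w=7)

step 1: add edge 2-4 (w=12); MST = {2-4(w=12)}
step 2: add edge 1-2 (w=1); MST = {1-2(w=1) 2-4(w=12)}
step 3: add edge 0-2 (w=2); MST = {0-2(w=2) 1-2(w=1) 2-4(w=12)}
step 4: add edge 2-6 (w=7); MST = {0-2(w=2) 1-2(w=1) 2-4(w=12) 2-6(w=7)}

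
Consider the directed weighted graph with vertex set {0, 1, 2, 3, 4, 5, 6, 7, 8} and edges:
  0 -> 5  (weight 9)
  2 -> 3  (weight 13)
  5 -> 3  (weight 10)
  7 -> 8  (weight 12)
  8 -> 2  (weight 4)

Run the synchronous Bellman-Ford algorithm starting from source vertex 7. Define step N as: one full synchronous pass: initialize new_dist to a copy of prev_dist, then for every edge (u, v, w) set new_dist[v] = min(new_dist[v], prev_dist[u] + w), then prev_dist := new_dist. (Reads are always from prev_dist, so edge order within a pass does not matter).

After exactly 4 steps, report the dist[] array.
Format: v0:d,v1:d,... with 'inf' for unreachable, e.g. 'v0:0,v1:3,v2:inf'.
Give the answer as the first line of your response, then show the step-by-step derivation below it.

v0:inf,v1:inf,v2:16,v3:29,v4:inf,v5:inf,v6:inf,v7:0,v8:12

step 1: dist = v0:inf,v1:inf,v2:inf,v3:inf,v4:inf,v5:inf,v6:inf,v7:0,v8:12
step 2: dist = v0:inf,v1:inf,v2:16,v3:inf,v4:inf,v5:inf,v6:inf,v7:0,v8:12
step 3: dist = v0:inf,v1:inf,v2:16,v3:29,v4:inf,v5:inf,v6:inf,v7:0,v8:12
step 4: dist = v0:inf,v1:inf,v2:16,v3:29,v4:inf,v5:inf,v6:inf,v7:0,v8:12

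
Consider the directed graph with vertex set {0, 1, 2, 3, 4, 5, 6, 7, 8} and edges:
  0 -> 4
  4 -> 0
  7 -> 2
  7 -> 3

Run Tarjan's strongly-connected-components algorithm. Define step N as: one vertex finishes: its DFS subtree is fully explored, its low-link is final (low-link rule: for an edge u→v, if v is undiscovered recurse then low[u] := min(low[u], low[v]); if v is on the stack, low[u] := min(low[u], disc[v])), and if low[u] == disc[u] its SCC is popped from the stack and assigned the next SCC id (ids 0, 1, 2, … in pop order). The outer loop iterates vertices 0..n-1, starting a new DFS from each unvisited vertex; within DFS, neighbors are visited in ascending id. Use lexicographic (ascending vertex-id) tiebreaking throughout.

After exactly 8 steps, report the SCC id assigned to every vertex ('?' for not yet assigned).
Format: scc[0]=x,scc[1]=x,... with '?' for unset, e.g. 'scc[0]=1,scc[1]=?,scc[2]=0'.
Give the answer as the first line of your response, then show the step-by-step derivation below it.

scc[0]=0,scc[1]=1,scc[2]=2,scc[3]=3,scc[4]=0,scc[5]=4,scc[6]=5,scc[7]=6,scc[8]=?

step 1: low=(low[0]=0,low[1]=?,low[2]=?,low[3]=?,low[4]=0,low[5]=?,low[6]=?,low[7]=?,low[8]=?); scc=(scc[0]=?,scc[1]=?,scc[2]=?,scc[3]=?,scc[4]=?,scc[5]=?,scc[6]=?,scc[7]=?,scc[8]=?)
step 2: low=(low[0]=0,low[1]=?,low[2]=?,low[3]=?,low[4]=0,low[5]=?,low[6]=?,low[7]=?,low[8]=?); scc=(scc[0]=0,scc[1]=?,scc[2]=?,scc[3]=?,scc[4]=0,scc[5]=?,scc[6]=?,scc[7]=?,scc[8]=?)
step 3: low=(low[0]=0,low[1]=2,low[2]=?,low[3]=?,low[4]=0,low[5]=?,low[6]=?,low[7]=?,low[8]=?); scc=(scc[0]=0,scc[1]=1,scc[2]=?,scc[3]=?,scc[4]=0,scc[5]=?,scc[6]=?,scc[7]=?,scc[8]=?)
step 4: low=(low[0]=0,low[1]=2,low[2]=3,low[3]=?,low[4]=0,low[5]=?,low[6]=?,low[7]=?,low[8]=?); scc=(scc[0]=0,scc[1]=1,scc[2]=2,scc[3]=?,scc[4]=0,scc[5]=?,scc[6]=?,scc[7]=?,scc[8]=?)
step 5: low=(low[0]=0,low[1]=2,low[2]=3,low[3]=4,low[4]=0,low[5]=?,low[6]=?,low[7]=?,low[8]=?); scc=(scc[0]=0,scc[1]=1,scc[2]=2,scc[3]=3,scc[4]=0,scc[5]=?,scc[6]=?,scc[7]=?,scc[8]=?)
step 6: low=(low[0]=0,low[1]=2,low[2]=3,low[3]=4,low[4]=0,low[5]=5,low[6]=?,low[7]=?,low[8]=?); scc=(scc[0]=0,scc[1]=1,scc[2]=2,scc[3]=3,scc[4]=0,scc[5]=4,scc[6]=?,scc[7]=?,scc[8]=?)
step 7: low=(low[0]=0,low[1]=2,low[2]=3,low[3]=4,low[4]=0,low[5]=5,low[6]=6,low[7]=?,low[8]=?); scc=(scc[0]=0,scc[1]=1,scc[2]=2,scc[3]=3,scc[4]=0,scc[5]=4,scc[6]=5,scc[7]=?,scc[8]=?)
step 8: low=(low[0]=0,low[1]=2,low[2]=3,low[3]=4,low[4]=0,low[5]=5,low[6]=6,low[7]=7,low[8]=?); scc=(scc[0]=0,scc[1]=1,scc[2]=2,scc[3]=3,scc[4]=0,scc[5]=4,scc[6]=5,scc[7]=6,scc[8]=?)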